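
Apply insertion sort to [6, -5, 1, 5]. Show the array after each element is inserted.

First element 6 is already 'sorted'
Insert -5: shifted 1 elements -> [-5, 6, 1, 5]
Insert 1: shifted 1 elements -> [-5, 1, 6, 5]
Insert 5: shifted 1 elements -> [-5, 1, 5, 6]


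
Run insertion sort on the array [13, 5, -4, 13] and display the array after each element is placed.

First element 13 is already 'sorted'
Insert 5: shifted 1 elements -> [5, 13, -4, 13]
Insert -4: shifted 2 elements -> [-4, 5, 13, 13]
Insert 13: shifted 0 elements -> [-4, 5, 13, 13]


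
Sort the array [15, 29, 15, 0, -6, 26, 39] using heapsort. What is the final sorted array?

Build heap: [39, 29, 26, 0, -6, 15, 15]
Extract 39: [29, 15, 26, 0, -6, 15, 39]
Extract 29: [26, 15, 15, 0, -6, 29, 39]
Extract 26: [15, 0, 15, -6, 26, 29, 39]
Extract 15: [15, 0, -6, 15, 26, 29, 39]
Extract 15: [0, -6, 15, 15, 26, 29, 39]
Extract 0: [-6, 0, 15, 15, 26, 29, 39]


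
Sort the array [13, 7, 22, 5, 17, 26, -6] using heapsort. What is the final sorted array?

Build heap: [26, 17, 22, 5, 7, 13, -6]
Extract 26: [22, 17, 13, 5, 7, -6, 26]
Extract 22: [17, 7, 13, 5, -6, 22, 26]
Extract 17: [13, 7, -6, 5, 17, 22, 26]
Extract 13: [7, 5, -6, 13, 17, 22, 26]
Extract 7: [5, -6, 7, 13, 17, 22, 26]
Extract 5: [-6, 5, 7, 13, 17, 22, 26]


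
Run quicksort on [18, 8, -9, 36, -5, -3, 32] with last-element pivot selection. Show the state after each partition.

Partition 1: pivot=32 at index 5 -> [18, 8, -9, -5, -3, 32, 36]
Partition 2: pivot=-3 at index 2 -> [-9, -5, -3, 8, 18, 32, 36]
Partition 3: pivot=-5 at index 1 -> [-9, -5, -3, 8, 18, 32, 36]
Partition 4: pivot=18 at index 4 -> [-9, -5, -3, 8, 18, 32, 36]


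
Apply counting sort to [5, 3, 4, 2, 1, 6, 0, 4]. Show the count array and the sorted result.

Count array: [1, 1, 1, 1, 2, 1, 1]
(count[i] = number of elements equal to i)
Cumulative count: [1, 2, 3, 4, 6, 7, 8]
Sorted: [0, 1, 2, 3, 4, 4, 5, 6]


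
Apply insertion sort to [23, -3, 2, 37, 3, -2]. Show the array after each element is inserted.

First element 23 is already 'sorted'
Insert -3: shifted 1 elements -> [-3, 23, 2, 37, 3, -2]
Insert 2: shifted 1 elements -> [-3, 2, 23, 37, 3, -2]
Insert 37: shifted 0 elements -> [-3, 2, 23, 37, 3, -2]
Insert 3: shifted 2 elements -> [-3, 2, 3, 23, 37, -2]
Insert -2: shifted 4 elements -> [-3, -2, 2, 3, 23, 37]


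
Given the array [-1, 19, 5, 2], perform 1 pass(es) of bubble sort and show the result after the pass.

After pass 1: [-1, 5, 2, 19] (2 swaps)
Total swaps: 2


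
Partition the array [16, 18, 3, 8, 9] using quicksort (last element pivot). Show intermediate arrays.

Partition 1: pivot=9 at index 2 -> [3, 8, 9, 18, 16]
Partition 2: pivot=8 at index 1 -> [3, 8, 9, 18, 16]
Partition 3: pivot=16 at index 3 -> [3, 8, 9, 16, 18]


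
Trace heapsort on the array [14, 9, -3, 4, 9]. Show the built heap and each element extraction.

Build heap: [14, 9, -3, 4, 9]
Extract 14: [9, 9, -3, 4, 14]
Extract 9: [9, 4, -3, 9, 14]
Extract 9: [4, -3, 9, 9, 14]
Extract 4: [-3, 4, 9, 9, 14]


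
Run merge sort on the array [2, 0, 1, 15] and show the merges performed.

Divide and conquer:
  Merge [2] + [0] -> [0, 2]
  Merge [1] + [15] -> [1, 15]
  Merge [0, 2] + [1, 15] -> [0, 1, 2, 15]


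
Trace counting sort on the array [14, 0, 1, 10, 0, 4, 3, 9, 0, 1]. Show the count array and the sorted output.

Count array: [3, 2, 0, 1, 1, 0, 0, 0, 0, 1, 1, 0, 0, 0, 1]
(count[i] = number of elements equal to i)
Cumulative count: [3, 5, 5, 6, 7, 7, 7, 7, 7, 8, 9, 9, 9, 9, 10]
Sorted: [0, 0, 0, 1, 1, 3, 4, 9, 10, 14]


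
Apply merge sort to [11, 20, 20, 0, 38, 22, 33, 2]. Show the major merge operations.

Divide and conquer:
  Merge [11] + [20] -> [11, 20]
  Merge [20] + [0] -> [0, 20]
  Merge [11, 20] + [0, 20] -> [0, 11, 20, 20]
  Merge [38] + [22] -> [22, 38]
  Merge [33] + [2] -> [2, 33]
  Merge [22, 38] + [2, 33] -> [2, 22, 33, 38]
  Merge [0, 11, 20, 20] + [2, 22, 33, 38] -> [0, 2, 11, 20, 20, 22, 33, 38]


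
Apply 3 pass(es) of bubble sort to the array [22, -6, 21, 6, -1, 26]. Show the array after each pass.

After pass 1: [-6, 21, 6, -1, 22, 26] (4 swaps)
After pass 2: [-6, 6, -1, 21, 22, 26] (2 swaps)
After pass 3: [-6, -1, 6, 21, 22, 26] (1 swaps)
Total swaps: 7


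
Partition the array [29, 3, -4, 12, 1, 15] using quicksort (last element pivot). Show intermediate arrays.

Partition 1: pivot=15 at index 4 -> [3, -4, 12, 1, 15, 29]
Partition 2: pivot=1 at index 1 -> [-4, 1, 12, 3, 15, 29]
Partition 3: pivot=3 at index 2 -> [-4, 1, 3, 12, 15, 29]


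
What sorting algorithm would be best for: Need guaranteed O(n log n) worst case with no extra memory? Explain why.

Best choice: Heapsort
Reason: Heapsort is O(n log n) worst case and sorts in-place; quicksort can degrade to O(n^2)


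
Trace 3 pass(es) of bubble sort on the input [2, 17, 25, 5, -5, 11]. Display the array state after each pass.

After pass 1: [2, 17, 5, -5, 11, 25] (3 swaps)
After pass 2: [2, 5, -5, 11, 17, 25] (3 swaps)
After pass 3: [2, -5, 5, 11, 17, 25] (1 swaps)
Total swaps: 7


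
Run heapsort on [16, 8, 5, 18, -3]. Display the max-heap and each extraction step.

Build heap: [18, 16, 5, 8, -3]
Extract 18: [16, 8, 5, -3, 18]
Extract 16: [8, -3, 5, 16, 18]
Extract 8: [5, -3, 8, 16, 18]
Extract 5: [-3, 5, 8, 16, 18]


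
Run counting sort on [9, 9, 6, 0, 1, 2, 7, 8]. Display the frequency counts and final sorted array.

Count array: [1, 1, 1, 0, 0, 0, 1, 1, 1, 2]
(count[i] = number of elements equal to i)
Cumulative count: [1, 2, 3, 3, 3, 3, 4, 5, 6, 8]
Sorted: [0, 1, 2, 6, 7, 8, 9, 9]


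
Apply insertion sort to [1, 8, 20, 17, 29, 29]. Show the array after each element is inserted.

First element 1 is already 'sorted'
Insert 8: shifted 0 elements -> [1, 8, 20, 17, 29, 29]
Insert 20: shifted 0 elements -> [1, 8, 20, 17, 29, 29]
Insert 17: shifted 1 elements -> [1, 8, 17, 20, 29, 29]
Insert 29: shifted 0 elements -> [1, 8, 17, 20, 29, 29]
Insert 29: shifted 0 elements -> [1, 8, 17, 20, 29, 29]


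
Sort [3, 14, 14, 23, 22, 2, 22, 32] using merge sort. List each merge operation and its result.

Divide and conquer:
  Merge [3] + [14] -> [3, 14]
  Merge [14] + [23] -> [14, 23]
  Merge [3, 14] + [14, 23] -> [3, 14, 14, 23]
  Merge [22] + [2] -> [2, 22]
  Merge [22] + [32] -> [22, 32]
  Merge [2, 22] + [22, 32] -> [2, 22, 22, 32]
  Merge [3, 14, 14, 23] + [2, 22, 22, 32] -> [2, 3, 14, 14, 22, 22, 23, 32]


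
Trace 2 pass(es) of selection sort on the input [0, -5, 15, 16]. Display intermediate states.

Pass 1: Select minimum -5 at index 1, swap -> [-5, 0, 15, 16]
Pass 2: Select minimum 0 at index 1, swap -> [-5, 0, 15, 16]


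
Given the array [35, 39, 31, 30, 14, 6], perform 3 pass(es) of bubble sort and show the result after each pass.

After pass 1: [35, 31, 30, 14, 6, 39] (4 swaps)
After pass 2: [31, 30, 14, 6, 35, 39] (4 swaps)
After pass 3: [30, 14, 6, 31, 35, 39] (3 swaps)
Total swaps: 11


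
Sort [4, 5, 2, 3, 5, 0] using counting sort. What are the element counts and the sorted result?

Count array: [1, 0, 1, 1, 1, 2]
(count[i] = number of elements equal to i)
Cumulative count: [1, 1, 2, 3, 4, 6]
Sorted: [0, 2, 3, 4, 5, 5]


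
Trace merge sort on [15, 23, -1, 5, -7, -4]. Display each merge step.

Divide and conquer:
  Merge [23] + [-1] -> [-1, 23]
  Merge [15] + [-1, 23] -> [-1, 15, 23]
  Merge [-7] + [-4] -> [-7, -4]
  Merge [5] + [-7, -4] -> [-7, -4, 5]
  Merge [-1, 15, 23] + [-7, -4, 5] -> [-7, -4, -1, 5, 15, 23]


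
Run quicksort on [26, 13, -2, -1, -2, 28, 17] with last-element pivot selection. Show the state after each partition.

Partition 1: pivot=17 at index 4 -> [13, -2, -1, -2, 17, 28, 26]
Partition 2: pivot=-2 at index 1 -> [-2, -2, -1, 13, 17, 28, 26]
Partition 3: pivot=13 at index 3 -> [-2, -2, -1, 13, 17, 28, 26]
Partition 4: pivot=26 at index 5 -> [-2, -2, -1, 13, 17, 26, 28]


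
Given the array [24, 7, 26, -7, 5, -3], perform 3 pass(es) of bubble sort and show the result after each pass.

After pass 1: [7, 24, -7, 5, -3, 26] (4 swaps)
After pass 2: [7, -7, 5, -3, 24, 26] (3 swaps)
After pass 3: [-7, 5, -3, 7, 24, 26] (3 swaps)
Total swaps: 10


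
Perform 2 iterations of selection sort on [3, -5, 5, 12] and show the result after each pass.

Pass 1: Select minimum -5 at index 1, swap -> [-5, 3, 5, 12]
Pass 2: Select minimum 3 at index 1, swap -> [-5, 3, 5, 12]


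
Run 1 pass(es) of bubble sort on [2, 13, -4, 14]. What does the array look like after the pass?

After pass 1: [2, -4, 13, 14] (1 swaps)
Total swaps: 1


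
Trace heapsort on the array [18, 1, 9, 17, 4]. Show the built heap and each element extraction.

Build heap: [18, 17, 9, 1, 4]
Extract 18: [17, 4, 9, 1, 18]
Extract 17: [9, 4, 1, 17, 18]
Extract 9: [4, 1, 9, 17, 18]
Extract 4: [1, 4, 9, 17, 18]


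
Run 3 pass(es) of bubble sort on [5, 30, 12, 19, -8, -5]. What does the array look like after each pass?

After pass 1: [5, 12, 19, -8, -5, 30] (4 swaps)
After pass 2: [5, 12, -8, -5, 19, 30] (2 swaps)
After pass 3: [5, -8, -5, 12, 19, 30] (2 swaps)
Total swaps: 8


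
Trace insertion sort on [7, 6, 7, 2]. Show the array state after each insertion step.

First element 7 is already 'sorted'
Insert 6: shifted 1 elements -> [6, 7, 7, 2]
Insert 7: shifted 0 elements -> [6, 7, 7, 2]
Insert 2: shifted 3 elements -> [2, 6, 7, 7]


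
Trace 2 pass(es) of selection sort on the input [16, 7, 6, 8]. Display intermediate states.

Pass 1: Select minimum 6 at index 2, swap -> [6, 7, 16, 8]
Pass 2: Select minimum 7 at index 1, swap -> [6, 7, 16, 8]


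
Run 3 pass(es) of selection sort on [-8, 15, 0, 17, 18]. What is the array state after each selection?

Pass 1: Select minimum -8 at index 0, swap -> [-8, 15, 0, 17, 18]
Pass 2: Select minimum 0 at index 2, swap -> [-8, 0, 15, 17, 18]
Pass 3: Select minimum 15 at index 2, swap -> [-8, 0, 15, 17, 18]


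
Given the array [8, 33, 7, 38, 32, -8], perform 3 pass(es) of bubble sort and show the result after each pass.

After pass 1: [8, 7, 33, 32, -8, 38] (3 swaps)
After pass 2: [7, 8, 32, -8, 33, 38] (3 swaps)
After pass 3: [7, 8, -8, 32, 33, 38] (1 swaps)
Total swaps: 7


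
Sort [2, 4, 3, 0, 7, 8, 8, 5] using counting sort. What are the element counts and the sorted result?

Count array: [1, 0, 1, 1, 1, 1, 0, 1, 2]
(count[i] = number of elements equal to i)
Cumulative count: [1, 1, 2, 3, 4, 5, 5, 6, 8]
Sorted: [0, 2, 3, 4, 5, 7, 8, 8]


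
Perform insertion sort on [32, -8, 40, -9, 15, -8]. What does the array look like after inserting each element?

First element 32 is already 'sorted'
Insert -8: shifted 1 elements -> [-8, 32, 40, -9, 15, -8]
Insert 40: shifted 0 elements -> [-8, 32, 40, -9, 15, -8]
Insert -9: shifted 3 elements -> [-9, -8, 32, 40, 15, -8]
Insert 15: shifted 2 elements -> [-9, -8, 15, 32, 40, -8]
Insert -8: shifted 3 elements -> [-9, -8, -8, 15, 32, 40]


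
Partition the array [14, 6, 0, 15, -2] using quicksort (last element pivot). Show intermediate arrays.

Partition 1: pivot=-2 at index 0 -> [-2, 6, 0, 15, 14]
Partition 2: pivot=14 at index 3 -> [-2, 6, 0, 14, 15]
Partition 3: pivot=0 at index 1 -> [-2, 0, 6, 14, 15]


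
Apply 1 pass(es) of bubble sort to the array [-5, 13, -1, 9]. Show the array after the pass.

After pass 1: [-5, -1, 9, 13] (2 swaps)
Total swaps: 2


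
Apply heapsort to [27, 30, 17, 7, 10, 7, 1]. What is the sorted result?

Build heap: [30, 27, 17, 7, 10, 7, 1]
Extract 30: [27, 10, 17, 7, 1, 7, 30]
Extract 27: [17, 10, 7, 7, 1, 27, 30]
Extract 17: [10, 7, 7, 1, 17, 27, 30]
Extract 10: [7, 1, 7, 10, 17, 27, 30]
Extract 7: [7, 1, 7, 10, 17, 27, 30]
Extract 7: [1, 7, 7, 10, 17, 27, 30]


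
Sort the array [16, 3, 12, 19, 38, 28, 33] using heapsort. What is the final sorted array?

Build heap: [38, 19, 33, 16, 3, 28, 12]
Extract 38: [33, 19, 28, 16, 3, 12, 38]
Extract 33: [28, 19, 12, 16, 3, 33, 38]
Extract 28: [19, 16, 12, 3, 28, 33, 38]
Extract 19: [16, 3, 12, 19, 28, 33, 38]
Extract 16: [12, 3, 16, 19, 28, 33, 38]
Extract 12: [3, 12, 16, 19, 28, 33, 38]


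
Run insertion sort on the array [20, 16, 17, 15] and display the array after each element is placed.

First element 20 is already 'sorted'
Insert 16: shifted 1 elements -> [16, 20, 17, 15]
Insert 17: shifted 1 elements -> [16, 17, 20, 15]
Insert 15: shifted 3 elements -> [15, 16, 17, 20]


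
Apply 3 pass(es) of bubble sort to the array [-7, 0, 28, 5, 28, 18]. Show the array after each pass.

After pass 1: [-7, 0, 5, 28, 18, 28] (2 swaps)
After pass 2: [-7, 0, 5, 18, 28, 28] (1 swaps)
After pass 3: [-7, 0, 5, 18, 28, 28] (0 swaps)
Total swaps: 3


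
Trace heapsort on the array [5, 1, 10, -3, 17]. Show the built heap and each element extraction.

Build heap: [17, 5, 10, -3, 1]
Extract 17: [10, 5, 1, -3, 17]
Extract 10: [5, -3, 1, 10, 17]
Extract 5: [1, -3, 5, 10, 17]
Extract 1: [-3, 1, 5, 10, 17]


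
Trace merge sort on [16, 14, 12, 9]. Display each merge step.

Divide and conquer:
  Merge [16] + [14] -> [14, 16]
  Merge [12] + [9] -> [9, 12]
  Merge [14, 16] + [9, 12] -> [9, 12, 14, 16]


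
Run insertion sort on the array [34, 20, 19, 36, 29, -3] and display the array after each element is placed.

First element 34 is already 'sorted'
Insert 20: shifted 1 elements -> [20, 34, 19, 36, 29, -3]
Insert 19: shifted 2 elements -> [19, 20, 34, 36, 29, -3]
Insert 36: shifted 0 elements -> [19, 20, 34, 36, 29, -3]
Insert 29: shifted 2 elements -> [19, 20, 29, 34, 36, -3]
Insert -3: shifted 5 elements -> [-3, 19, 20, 29, 34, 36]


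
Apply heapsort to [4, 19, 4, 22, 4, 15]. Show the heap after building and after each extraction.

Build heap: [22, 19, 15, 4, 4, 4]
Extract 22: [19, 4, 15, 4, 4, 22]
Extract 19: [15, 4, 4, 4, 19, 22]
Extract 15: [4, 4, 4, 15, 19, 22]
Extract 4: [4, 4, 4, 15, 19, 22]
Extract 4: [4, 4, 4, 15, 19, 22]


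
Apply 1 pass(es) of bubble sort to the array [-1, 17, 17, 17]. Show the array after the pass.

After pass 1: [-1, 17, 17, 17] (0 swaps)
Total swaps: 0


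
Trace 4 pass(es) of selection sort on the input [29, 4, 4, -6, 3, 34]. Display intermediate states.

Pass 1: Select minimum -6 at index 3, swap -> [-6, 4, 4, 29, 3, 34]
Pass 2: Select minimum 3 at index 4, swap -> [-6, 3, 4, 29, 4, 34]
Pass 3: Select minimum 4 at index 2, swap -> [-6, 3, 4, 29, 4, 34]
Pass 4: Select minimum 4 at index 4, swap -> [-6, 3, 4, 4, 29, 34]


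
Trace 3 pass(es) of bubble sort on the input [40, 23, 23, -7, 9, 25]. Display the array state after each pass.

After pass 1: [23, 23, -7, 9, 25, 40] (5 swaps)
After pass 2: [23, -7, 9, 23, 25, 40] (2 swaps)
After pass 3: [-7, 9, 23, 23, 25, 40] (2 swaps)
Total swaps: 9


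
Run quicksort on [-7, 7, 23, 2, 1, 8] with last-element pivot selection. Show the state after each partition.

Partition 1: pivot=8 at index 4 -> [-7, 7, 2, 1, 8, 23]
Partition 2: pivot=1 at index 1 -> [-7, 1, 2, 7, 8, 23]
Partition 3: pivot=7 at index 3 -> [-7, 1, 2, 7, 8, 23]


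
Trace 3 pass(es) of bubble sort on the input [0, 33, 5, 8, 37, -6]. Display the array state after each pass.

After pass 1: [0, 5, 8, 33, -6, 37] (3 swaps)
After pass 2: [0, 5, 8, -6, 33, 37] (1 swaps)
After pass 3: [0, 5, -6, 8, 33, 37] (1 swaps)
Total swaps: 5


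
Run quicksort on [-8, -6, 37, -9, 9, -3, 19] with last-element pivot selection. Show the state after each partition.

Partition 1: pivot=19 at index 5 -> [-8, -6, -9, 9, -3, 19, 37]
Partition 2: pivot=-3 at index 3 -> [-8, -6, -9, -3, 9, 19, 37]
Partition 3: pivot=-9 at index 0 -> [-9, -6, -8, -3, 9, 19, 37]
Partition 4: pivot=-8 at index 1 -> [-9, -8, -6, -3, 9, 19, 37]


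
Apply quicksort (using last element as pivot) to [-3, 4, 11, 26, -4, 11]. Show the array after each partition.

Partition 1: pivot=11 at index 4 -> [-3, 4, 11, -4, 11, 26]
Partition 2: pivot=-4 at index 0 -> [-4, 4, 11, -3, 11, 26]
Partition 3: pivot=-3 at index 1 -> [-4, -3, 11, 4, 11, 26]
Partition 4: pivot=4 at index 2 -> [-4, -3, 4, 11, 11, 26]


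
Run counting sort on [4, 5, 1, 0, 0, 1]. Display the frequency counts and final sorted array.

Count array: [2, 2, 0, 0, 1, 1]
(count[i] = number of elements equal to i)
Cumulative count: [2, 4, 4, 4, 5, 6]
Sorted: [0, 0, 1, 1, 4, 5]


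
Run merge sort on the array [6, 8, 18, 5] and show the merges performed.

Divide and conquer:
  Merge [6] + [8] -> [6, 8]
  Merge [18] + [5] -> [5, 18]
  Merge [6, 8] + [5, 18] -> [5, 6, 8, 18]


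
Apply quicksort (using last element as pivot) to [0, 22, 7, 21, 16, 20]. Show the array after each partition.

Partition 1: pivot=20 at index 3 -> [0, 7, 16, 20, 22, 21]
Partition 2: pivot=16 at index 2 -> [0, 7, 16, 20, 22, 21]
Partition 3: pivot=7 at index 1 -> [0, 7, 16, 20, 22, 21]
Partition 4: pivot=21 at index 4 -> [0, 7, 16, 20, 21, 22]


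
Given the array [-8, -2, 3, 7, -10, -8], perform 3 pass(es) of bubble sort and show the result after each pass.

After pass 1: [-8, -2, 3, -10, -8, 7] (2 swaps)
After pass 2: [-8, -2, -10, -8, 3, 7] (2 swaps)
After pass 3: [-8, -10, -8, -2, 3, 7] (2 swaps)
Total swaps: 6


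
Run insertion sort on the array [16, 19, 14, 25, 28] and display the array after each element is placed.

First element 16 is already 'sorted'
Insert 19: shifted 0 elements -> [16, 19, 14, 25, 28]
Insert 14: shifted 2 elements -> [14, 16, 19, 25, 28]
Insert 25: shifted 0 elements -> [14, 16, 19, 25, 28]
Insert 28: shifted 0 elements -> [14, 16, 19, 25, 28]


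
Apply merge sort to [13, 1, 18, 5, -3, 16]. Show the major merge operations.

Divide and conquer:
  Merge [1] + [18] -> [1, 18]
  Merge [13] + [1, 18] -> [1, 13, 18]
  Merge [-3] + [16] -> [-3, 16]
  Merge [5] + [-3, 16] -> [-3, 5, 16]
  Merge [1, 13, 18] + [-3, 5, 16] -> [-3, 1, 5, 13, 16, 18]


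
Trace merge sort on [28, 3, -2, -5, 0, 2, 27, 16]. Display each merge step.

Divide and conquer:
  Merge [28] + [3] -> [3, 28]
  Merge [-2] + [-5] -> [-5, -2]
  Merge [3, 28] + [-5, -2] -> [-5, -2, 3, 28]
  Merge [0] + [2] -> [0, 2]
  Merge [27] + [16] -> [16, 27]
  Merge [0, 2] + [16, 27] -> [0, 2, 16, 27]
  Merge [-5, -2, 3, 28] + [0, 2, 16, 27] -> [-5, -2, 0, 2, 3, 16, 27, 28]


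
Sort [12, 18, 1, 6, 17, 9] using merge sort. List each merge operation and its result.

Divide and conquer:
  Merge [18] + [1] -> [1, 18]
  Merge [12] + [1, 18] -> [1, 12, 18]
  Merge [17] + [9] -> [9, 17]
  Merge [6] + [9, 17] -> [6, 9, 17]
  Merge [1, 12, 18] + [6, 9, 17] -> [1, 6, 9, 12, 17, 18]


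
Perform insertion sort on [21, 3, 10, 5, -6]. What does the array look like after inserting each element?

First element 21 is already 'sorted'
Insert 3: shifted 1 elements -> [3, 21, 10, 5, -6]
Insert 10: shifted 1 elements -> [3, 10, 21, 5, -6]
Insert 5: shifted 2 elements -> [3, 5, 10, 21, -6]
Insert -6: shifted 4 elements -> [-6, 3, 5, 10, 21]


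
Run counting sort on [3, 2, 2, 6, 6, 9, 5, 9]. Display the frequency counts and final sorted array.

Count array: [0, 0, 2, 1, 0, 1, 2, 0, 0, 2]
(count[i] = number of elements equal to i)
Cumulative count: [0, 0, 2, 3, 3, 4, 6, 6, 6, 8]
Sorted: [2, 2, 3, 5, 6, 6, 9, 9]


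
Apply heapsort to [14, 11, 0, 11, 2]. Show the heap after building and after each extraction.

Build heap: [14, 11, 0, 11, 2]
Extract 14: [11, 11, 0, 2, 14]
Extract 11: [11, 2, 0, 11, 14]
Extract 11: [2, 0, 11, 11, 14]
Extract 2: [0, 2, 11, 11, 14]


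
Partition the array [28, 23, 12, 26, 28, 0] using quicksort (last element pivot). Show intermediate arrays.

Partition 1: pivot=0 at index 0 -> [0, 23, 12, 26, 28, 28]
Partition 2: pivot=28 at index 5 -> [0, 23, 12, 26, 28, 28]
Partition 3: pivot=28 at index 4 -> [0, 23, 12, 26, 28, 28]
Partition 4: pivot=26 at index 3 -> [0, 23, 12, 26, 28, 28]
Partition 5: pivot=12 at index 1 -> [0, 12, 23, 26, 28, 28]


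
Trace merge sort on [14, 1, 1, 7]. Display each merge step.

Divide and conquer:
  Merge [14] + [1] -> [1, 14]
  Merge [1] + [7] -> [1, 7]
  Merge [1, 14] + [1, 7] -> [1, 1, 7, 14]


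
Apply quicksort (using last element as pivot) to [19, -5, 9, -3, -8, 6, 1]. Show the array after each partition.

Partition 1: pivot=1 at index 3 -> [-5, -3, -8, 1, 9, 6, 19]
Partition 2: pivot=-8 at index 0 -> [-8, -3, -5, 1, 9, 6, 19]
Partition 3: pivot=-5 at index 1 -> [-8, -5, -3, 1, 9, 6, 19]
Partition 4: pivot=19 at index 6 -> [-8, -5, -3, 1, 9, 6, 19]
Partition 5: pivot=6 at index 4 -> [-8, -5, -3, 1, 6, 9, 19]


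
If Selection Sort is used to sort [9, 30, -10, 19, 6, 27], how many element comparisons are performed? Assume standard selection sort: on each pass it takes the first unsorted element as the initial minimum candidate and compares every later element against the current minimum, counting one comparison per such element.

Pass 1: scan indices 1..5 for the minimum = 5 comparison(s); min is -10, place at index 0 -> [-10, 30, 9, 19, 6, 27]
Pass 2: scan indices 2..5 for the minimum = 4 comparison(s); min is 6, place at index 1 -> [-10, 6, 9, 19, 30, 27]
Pass 3: scan indices 3..5 for the minimum = 3 comparison(s); min is 9, place at index 2 -> [-10, 6, 9, 19, 30, 27]
Pass 4: scan indices 4..5 for the minimum = 2 comparison(s); min is 19, place at index 3 -> [-10, 6, 9, 19, 30, 27]
Pass 5: scan indices 5..5 for the minimum = 1 comparison(s); min is 27, place at index 4 -> [-10, 6, 9, 19, 27, 30]
Selection sort always scans the whole unsorted suffix, so the count is (n-1) + (n-2) + ... + 1 = n(n-1)/2 = 6*5/2 = 15 regardless of the input order.
Total comparisons: 5 + 4 + 3 + 2 + 1 = 15


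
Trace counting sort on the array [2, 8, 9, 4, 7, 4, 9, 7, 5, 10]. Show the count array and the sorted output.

Count array: [0, 0, 1, 0, 2, 1, 0, 2, 1, 2, 1]
(count[i] = number of elements equal to i)
Cumulative count: [0, 0, 1, 1, 3, 4, 4, 6, 7, 9, 10]
Sorted: [2, 4, 4, 5, 7, 7, 8, 9, 9, 10]


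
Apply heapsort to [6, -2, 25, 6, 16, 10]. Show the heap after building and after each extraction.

Build heap: [25, 16, 10, 6, -2, 6]
Extract 25: [16, 6, 10, 6, -2, 25]
Extract 16: [10, 6, -2, 6, 16, 25]
Extract 10: [6, 6, -2, 10, 16, 25]
Extract 6: [6, -2, 6, 10, 16, 25]
Extract 6: [-2, 6, 6, 10, 16, 25]


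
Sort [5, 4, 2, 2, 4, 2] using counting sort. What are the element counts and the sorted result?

Count array: [0, 0, 3, 0, 2, 1]
(count[i] = number of elements equal to i)
Cumulative count: [0, 0, 3, 3, 5, 6]
Sorted: [2, 2, 2, 4, 4, 5]


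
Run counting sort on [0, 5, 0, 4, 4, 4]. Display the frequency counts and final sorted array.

Count array: [2, 0, 0, 0, 3, 1]
(count[i] = number of elements equal to i)
Cumulative count: [2, 2, 2, 2, 5, 6]
Sorted: [0, 0, 4, 4, 4, 5]


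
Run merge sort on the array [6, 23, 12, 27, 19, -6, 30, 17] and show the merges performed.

Divide and conquer:
  Merge [6] + [23] -> [6, 23]
  Merge [12] + [27] -> [12, 27]
  Merge [6, 23] + [12, 27] -> [6, 12, 23, 27]
  Merge [19] + [-6] -> [-6, 19]
  Merge [30] + [17] -> [17, 30]
  Merge [-6, 19] + [17, 30] -> [-6, 17, 19, 30]
  Merge [6, 12, 23, 27] + [-6, 17, 19, 30] -> [-6, 6, 12, 17, 19, 23, 27, 30]


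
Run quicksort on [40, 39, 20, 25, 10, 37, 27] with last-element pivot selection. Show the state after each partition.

Partition 1: pivot=27 at index 3 -> [20, 25, 10, 27, 40, 37, 39]
Partition 2: pivot=10 at index 0 -> [10, 25, 20, 27, 40, 37, 39]
Partition 3: pivot=20 at index 1 -> [10, 20, 25, 27, 40, 37, 39]
Partition 4: pivot=39 at index 5 -> [10, 20, 25, 27, 37, 39, 40]


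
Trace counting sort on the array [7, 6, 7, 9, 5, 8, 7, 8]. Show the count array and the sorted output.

Count array: [0, 0, 0, 0, 0, 1, 1, 3, 2, 1]
(count[i] = number of elements equal to i)
Cumulative count: [0, 0, 0, 0, 0, 1, 2, 5, 7, 8]
Sorted: [5, 6, 7, 7, 7, 8, 8, 9]


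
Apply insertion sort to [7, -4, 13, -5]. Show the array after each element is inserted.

First element 7 is already 'sorted'
Insert -4: shifted 1 elements -> [-4, 7, 13, -5]
Insert 13: shifted 0 elements -> [-4, 7, 13, -5]
Insert -5: shifted 3 elements -> [-5, -4, 7, 13]


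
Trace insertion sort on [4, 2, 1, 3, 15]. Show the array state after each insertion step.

First element 4 is already 'sorted'
Insert 2: shifted 1 elements -> [2, 4, 1, 3, 15]
Insert 1: shifted 2 elements -> [1, 2, 4, 3, 15]
Insert 3: shifted 1 elements -> [1, 2, 3, 4, 15]
Insert 15: shifted 0 elements -> [1, 2, 3, 4, 15]


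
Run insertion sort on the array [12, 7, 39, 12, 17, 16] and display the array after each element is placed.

First element 12 is already 'sorted'
Insert 7: shifted 1 elements -> [7, 12, 39, 12, 17, 16]
Insert 39: shifted 0 elements -> [7, 12, 39, 12, 17, 16]
Insert 12: shifted 1 elements -> [7, 12, 12, 39, 17, 16]
Insert 17: shifted 1 elements -> [7, 12, 12, 17, 39, 16]
Insert 16: shifted 2 elements -> [7, 12, 12, 16, 17, 39]


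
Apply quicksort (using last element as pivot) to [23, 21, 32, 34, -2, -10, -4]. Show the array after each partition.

Partition 1: pivot=-4 at index 1 -> [-10, -4, 32, 34, -2, 23, 21]
Partition 2: pivot=21 at index 3 -> [-10, -4, -2, 21, 32, 23, 34]
Partition 3: pivot=34 at index 6 -> [-10, -4, -2, 21, 32, 23, 34]
Partition 4: pivot=23 at index 4 -> [-10, -4, -2, 21, 23, 32, 34]


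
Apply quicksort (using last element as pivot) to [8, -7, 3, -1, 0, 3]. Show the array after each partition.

Partition 1: pivot=3 at index 4 -> [-7, 3, -1, 0, 3, 8]
Partition 2: pivot=0 at index 2 -> [-7, -1, 0, 3, 3, 8]
Partition 3: pivot=-1 at index 1 -> [-7, -1, 0, 3, 3, 8]


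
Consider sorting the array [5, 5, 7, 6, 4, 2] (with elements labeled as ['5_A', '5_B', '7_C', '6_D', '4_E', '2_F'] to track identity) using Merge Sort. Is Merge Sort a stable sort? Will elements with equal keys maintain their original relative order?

Trace Merge Sort on the labeled array (the key is the number; the letter only tracks identity):
  Merge [5_B] + [7_C] -> [5_B, 7_C]
  Merge [5_A] + [5_B, 7_C] -> [5_A, 5_B, 7_C]
  Merge [4_E] + [2_F] -> [2_F, 4_E]
  Merge [6_D] + [2_F, 4_E] -> [2_F, 4_E, 6_D]
  Merge [5_A, 5_B, 7_C] + [2_F, 4_E, 6_D] -> [2_F, 4_E, 5_A, 5_B, 6_D, 7_C]
Final order: [2_F, 4_E, 5_A, 5_B, 6_D, 7_C]
Equal keys:
  value 5: originally 5_A, 5_B; after sorting 5_A, 5_B -> order preserved
All equal keys kept their original relative order. Merge Sort is stable: when the heads of the two halves are equal the merge takes from the left half first.
Answer: Stable


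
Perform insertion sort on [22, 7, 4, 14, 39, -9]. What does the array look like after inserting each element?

First element 22 is already 'sorted'
Insert 7: shifted 1 elements -> [7, 22, 4, 14, 39, -9]
Insert 4: shifted 2 elements -> [4, 7, 22, 14, 39, -9]
Insert 14: shifted 1 elements -> [4, 7, 14, 22, 39, -9]
Insert 39: shifted 0 elements -> [4, 7, 14, 22, 39, -9]
Insert -9: shifted 5 elements -> [-9, 4, 7, 14, 22, 39]


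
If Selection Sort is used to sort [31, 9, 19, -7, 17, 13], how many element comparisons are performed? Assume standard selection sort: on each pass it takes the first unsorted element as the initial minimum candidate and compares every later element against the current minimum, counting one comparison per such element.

Pass 1: scan indices 1..5 for the minimum = 5 comparison(s); min is -7, place at index 0 -> [-7, 9, 19, 31, 17, 13]
Pass 2: scan indices 2..5 for the minimum = 4 comparison(s); min is 9, place at index 1 -> [-7, 9, 19, 31, 17, 13]
Pass 3: scan indices 3..5 for the minimum = 3 comparison(s); min is 13, place at index 2 -> [-7, 9, 13, 31, 17, 19]
Pass 4: scan indices 4..5 for the minimum = 2 comparison(s); min is 17, place at index 3 -> [-7, 9, 13, 17, 31, 19]
Pass 5: scan indices 5..5 for the minimum = 1 comparison(s); min is 19, place at index 4 -> [-7, 9, 13, 17, 19, 31]
Selection sort always scans the whole unsorted suffix, so the count is (n-1) + (n-2) + ... + 1 = n(n-1)/2 = 6*5/2 = 15 regardless of the input order.
Total comparisons: 5 + 4 + 3 + 2 + 1 = 15


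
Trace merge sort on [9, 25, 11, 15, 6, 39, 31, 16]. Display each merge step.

Divide and conquer:
  Merge [9] + [25] -> [9, 25]
  Merge [11] + [15] -> [11, 15]
  Merge [9, 25] + [11, 15] -> [9, 11, 15, 25]
  Merge [6] + [39] -> [6, 39]
  Merge [31] + [16] -> [16, 31]
  Merge [6, 39] + [16, 31] -> [6, 16, 31, 39]
  Merge [9, 11, 15, 25] + [6, 16, 31, 39] -> [6, 9, 11, 15, 16, 25, 31, 39]


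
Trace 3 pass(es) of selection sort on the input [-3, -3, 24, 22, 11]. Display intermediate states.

Pass 1: Select minimum -3 at index 0, swap -> [-3, -3, 24, 22, 11]
Pass 2: Select minimum -3 at index 1, swap -> [-3, -3, 24, 22, 11]
Pass 3: Select minimum 11 at index 4, swap -> [-3, -3, 11, 22, 24]


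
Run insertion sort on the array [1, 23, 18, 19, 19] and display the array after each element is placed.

First element 1 is already 'sorted'
Insert 23: shifted 0 elements -> [1, 23, 18, 19, 19]
Insert 18: shifted 1 elements -> [1, 18, 23, 19, 19]
Insert 19: shifted 1 elements -> [1, 18, 19, 23, 19]
Insert 19: shifted 1 elements -> [1, 18, 19, 19, 23]


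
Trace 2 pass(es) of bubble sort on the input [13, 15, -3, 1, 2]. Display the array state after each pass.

After pass 1: [13, -3, 1, 2, 15] (3 swaps)
After pass 2: [-3, 1, 2, 13, 15] (3 swaps)
Total swaps: 6


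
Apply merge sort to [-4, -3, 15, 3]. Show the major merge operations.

Divide and conquer:
  Merge [-4] + [-3] -> [-4, -3]
  Merge [15] + [3] -> [3, 15]
  Merge [-4, -3] + [3, 15] -> [-4, -3, 3, 15]


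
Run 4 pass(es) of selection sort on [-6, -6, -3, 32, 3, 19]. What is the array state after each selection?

Pass 1: Select minimum -6 at index 0, swap -> [-6, -6, -3, 32, 3, 19]
Pass 2: Select minimum -6 at index 1, swap -> [-6, -6, -3, 32, 3, 19]
Pass 3: Select minimum -3 at index 2, swap -> [-6, -6, -3, 32, 3, 19]
Pass 4: Select minimum 3 at index 4, swap -> [-6, -6, -3, 3, 32, 19]


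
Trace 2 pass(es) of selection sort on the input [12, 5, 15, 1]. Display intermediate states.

Pass 1: Select minimum 1 at index 3, swap -> [1, 5, 15, 12]
Pass 2: Select minimum 5 at index 1, swap -> [1, 5, 15, 12]


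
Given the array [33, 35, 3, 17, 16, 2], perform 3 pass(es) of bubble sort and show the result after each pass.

After pass 1: [33, 3, 17, 16, 2, 35] (4 swaps)
After pass 2: [3, 17, 16, 2, 33, 35] (4 swaps)
After pass 3: [3, 16, 2, 17, 33, 35] (2 swaps)
Total swaps: 10


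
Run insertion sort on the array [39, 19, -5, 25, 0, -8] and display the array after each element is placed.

First element 39 is already 'sorted'
Insert 19: shifted 1 elements -> [19, 39, -5, 25, 0, -8]
Insert -5: shifted 2 elements -> [-5, 19, 39, 25, 0, -8]
Insert 25: shifted 1 elements -> [-5, 19, 25, 39, 0, -8]
Insert 0: shifted 3 elements -> [-5, 0, 19, 25, 39, -8]
Insert -8: shifted 5 elements -> [-8, -5, 0, 19, 25, 39]


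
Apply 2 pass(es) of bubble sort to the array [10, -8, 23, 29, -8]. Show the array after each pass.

After pass 1: [-8, 10, 23, -8, 29] (2 swaps)
After pass 2: [-8, 10, -8, 23, 29] (1 swaps)
Total swaps: 3


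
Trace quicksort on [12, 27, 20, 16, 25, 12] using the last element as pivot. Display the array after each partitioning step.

Partition 1: pivot=12 at index 1 -> [12, 12, 20, 16, 25, 27]
Partition 2: pivot=27 at index 5 -> [12, 12, 20, 16, 25, 27]
Partition 3: pivot=25 at index 4 -> [12, 12, 20, 16, 25, 27]
Partition 4: pivot=16 at index 2 -> [12, 12, 16, 20, 25, 27]


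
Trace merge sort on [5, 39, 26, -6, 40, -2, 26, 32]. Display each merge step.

Divide and conquer:
  Merge [5] + [39] -> [5, 39]
  Merge [26] + [-6] -> [-6, 26]
  Merge [5, 39] + [-6, 26] -> [-6, 5, 26, 39]
  Merge [40] + [-2] -> [-2, 40]
  Merge [26] + [32] -> [26, 32]
  Merge [-2, 40] + [26, 32] -> [-2, 26, 32, 40]
  Merge [-6, 5, 26, 39] + [-2, 26, 32, 40] -> [-6, -2, 5, 26, 26, 32, 39, 40]


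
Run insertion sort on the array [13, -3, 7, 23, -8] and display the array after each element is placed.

First element 13 is already 'sorted'
Insert -3: shifted 1 elements -> [-3, 13, 7, 23, -8]
Insert 7: shifted 1 elements -> [-3, 7, 13, 23, -8]
Insert 23: shifted 0 elements -> [-3, 7, 13, 23, -8]
Insert -8: shifted 4 elements -> [-8, -3, 7, 13, 23]


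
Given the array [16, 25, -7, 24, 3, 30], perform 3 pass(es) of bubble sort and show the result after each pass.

After pass 1: [16, -7, 24, 3, 25, 30] (3 swaps)
After pass 2: [-7, 16, 3, 24, 25, 30] (2 swaps)
After pass 3: [-7, 3, 16, 24, 25, 30] (1 swaps)
Total swaps: 6


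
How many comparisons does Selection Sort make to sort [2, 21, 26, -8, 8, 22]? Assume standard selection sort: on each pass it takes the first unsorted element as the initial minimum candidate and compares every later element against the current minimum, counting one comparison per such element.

Pass 1: scan indices 1..5 for the minimum = 5 comparison(s); min is -8, place at index 0 -> [-8, 21, 26, 2, 8, 22]
Pass 2: scan indices 2..5 for the minimum = 4 comparison(s); min is 2, place at index 1 -> [-8, 2, 26, 21, 8, 22]
Pass 3: scan indices 3..5 for the minimum = 3 comparison(s); min is 8, place at index 2 -> [-8, 2, 8, 21, 26, 22]
Pass 4: scan indices 4..5 for the minimum = 2 comparison(s); min is 21, place at index 3 -> [-8, 2, 8, 21, 26, 22]
Pass 5: scan indices 5..5 for the minimum = 1 comparison(s); min is 22, place at index 4 -> [-8, 2, 8, 21, 22, 26]
Selection sort always scans the whole unsorted suffix, so the count is (n-1) + (n-2) + ... + 1 = n(n-1)/2 = 6*5/2 = 15 regardless of the input order.
Total comparisons: 5 + 4 + 3 + 2 + 1 = 15


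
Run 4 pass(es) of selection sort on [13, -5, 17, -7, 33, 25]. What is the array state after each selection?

Pass 1: Select minimum -7 at index 3, swap -> [-7, -5, 17, 13, 33, 25]
Pass 2: Select minimum -5 at index 1, swap -> [-7, -5, 17, 13, 33, 25]
Pass 3: Select minimum 13 at index 3, swap -> [-7, -5, 13, 17, 33, 25]
Pass 4: Select minimum 17 at index 3, swap -> [-7, -5, 13, 17, 33, 25]


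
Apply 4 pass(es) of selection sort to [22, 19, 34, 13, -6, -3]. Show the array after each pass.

Pass 1: Select minimum -6 at index 4, swap -> [-6, 19, 34, 13, 22, -3]
Pass 2: Select minimum -3 at index 5, swap -> [-6, -3, 34, 13, 22, 19]
Pass 3: Select minimum 13 at index 3, swap -> [-6, -3, 13, 34, 22, 19]
Pass 4: Select minimum 19 at index 5, swap -> [-6, -3, 13, 19, 22, 34]


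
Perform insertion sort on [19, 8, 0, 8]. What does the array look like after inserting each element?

First element 19 is already 'sorted'
Insert 8: shifted 1 elements -> [8, 19, 0, 8]
Insert 0: shifted 2 elements -> [0, 8, 19, 8]
Insert 8: shifted 1 elements -> [0, 8, 8, 19]


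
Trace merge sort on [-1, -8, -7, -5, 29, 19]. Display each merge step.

Divide and conquer:
  Merge [-8] + [-7] -> [-8, -7]
  Merge [-1] + [-8, -7] -> [-8, -7, -1]
  Merge [29] + [19] -> [19, 29]
  Merge [-5] + [19, 29] -> [-5, 19, 29]
  Merge [-8, -7, -1] + [-5, 19, 29] -> [-8, -7, -5, -1, 19, 29]


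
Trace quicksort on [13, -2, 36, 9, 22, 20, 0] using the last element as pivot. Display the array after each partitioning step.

Partition 1: pivot=0 at index 1 -> [-2, 0, 36, 9, 22, 20, 13]
Partition 2: pivot=13 at index 3 -> [-2, 0, 9, 13, 22, 20, 36]
Partition 3: pivot=36 at index 6 -> [-2, 0, 9, 13, 22, 20, 36]
Partition 4: pivot=20 at index 4 -> [-2, 0, 9, 13, 20, 22, 36]


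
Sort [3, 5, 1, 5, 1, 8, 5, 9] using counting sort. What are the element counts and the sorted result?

Count array: [0, 2, 0, 1, 0, 3, 0, 0, 1, 1]
(count[i] = number of elements equal to i)
Cumulative count: [0, 2, 2, 3, 3, 6, 6, 6, 7, 8]
Sorted: [1, 1, 3, 5, 5, 5, 8, 9]


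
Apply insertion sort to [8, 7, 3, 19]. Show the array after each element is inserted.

First element 8 is already 'sorted'
Insert 7: shifted 1 elements -> [7, 8, 3, 19]
Insert 3: shifted 2 elements -> [3, 7, 8, 19]
Insert 19: shifted 0 elements -> [3, 7, 8, 19]


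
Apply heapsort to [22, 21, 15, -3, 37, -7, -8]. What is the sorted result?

Build heap: [37, 22, 15, -3, 21, -7, -8]
Extract 37: [22, 21, 15, -3, -8, -7, 37]
Extract 22: [21, -3, 15, -7, -8, 22, 37]
Extract 21: [15, -3, -8, -7, 21, 22, 37]
Extract 15: [-3, -7, -8, 15, 21, 22, 37]
Extract -3: [-7, -8, -3, 15, 21, 22, 37]
Extract -7: [-8, -7, -3, 15, 21, 22, 37]


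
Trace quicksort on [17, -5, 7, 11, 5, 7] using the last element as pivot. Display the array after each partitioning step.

Partition 1: pivot=7 at index 3 -> [-5, 7, 5, 7, 17, 11]
Partition 2: pivot=5 at index 1 -> [-5, 5, 7, 7, 17, 11]
Partition 3: pivot=11 at index 4 -> [-5, 5, 7, 7, 11, 17]


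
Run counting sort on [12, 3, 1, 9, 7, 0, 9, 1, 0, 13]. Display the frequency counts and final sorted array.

Count array: [2, 2, 0, 1, 0, 0, 0, 1, 0, 2, 0, 0, 1, 1]
(count[i] = number of elements equal to i)
Cumulative count: [2, 4, 4, 5, 5, 5, 5, 6, 6, 8, 8, 8, 9, 10]
Sorted: [0, 0, 1, 1, 3, 7, 9, 9, 12, 13]


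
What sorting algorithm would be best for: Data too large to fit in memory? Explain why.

Best choice: External merge sort
Reason: Minimizes disk I/O by sequential reads/writes


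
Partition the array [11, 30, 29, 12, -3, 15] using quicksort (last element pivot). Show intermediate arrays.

Partition 1: pivot=15 at index 3 -> [11, 12, -3, 15, 29, 30]
Partition 2: pivot=-3 at index 0 -> [-3, 12, 11, 15, 29, 30]
Partition 3: pivot=11 at index 1 -> [-3, 11, 12, 15, 29, 30]
Partition 4: pivot=30 at index 5 -> [-3, 11, 12, 15, 29, 30]


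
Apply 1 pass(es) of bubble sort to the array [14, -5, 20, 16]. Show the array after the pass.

After pass 1: [-5, 14, 16, 20] (2 swaps)
Total swaps: 2


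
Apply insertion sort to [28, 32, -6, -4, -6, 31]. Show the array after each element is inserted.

First element 28 is already 'sorted'
Insert 32: shifted 0 elements -> [28, 32, -6, -4, -6, 31]
Insert -6: shifted 2 elements -> [-6, 28, 32, -4, -6, 31]
Insert -4: shifted 2 elements -> [-6, -4, 28, 32, -6, 31]
Insert -6: shifted 3 elements -> [-6, -6, -4, 28, 32, 31]
Insert 31: shifted 1 elements -> [-6, -6, -4, 28, 31, 32]


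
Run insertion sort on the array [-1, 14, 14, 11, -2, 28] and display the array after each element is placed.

First element -1 is already 'sorted'
Insert 14: shifted 0 elements -> [-1, 14, 14, 11, -2, 28]
Insert 14: shifted 0 elements -> [-1, 14, 14, 11, -2, 28]
Insert 11: shifted 2 elements -> [-1, 11, 14, 14, -2, 28]
Insert -2: shifted 4 elements -> [-2, -1, 11, 14, 14, 28]
Insert 28: shifted 0 elements -> [-2, -1, 11, 14, 14, 28]


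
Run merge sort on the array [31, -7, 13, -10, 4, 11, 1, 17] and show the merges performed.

Divide and conquer:
  Merge [31] + [-7] -> [-7, 31]
  Merge [13] + [-10] -> [-10, 13]
  Merge [-7, 31] + [-10, 13] -> [-10, -7, 13, 31]
  Merge [4] + [11] -> [4, 11]
  Merge [1] + [17] -> [1, 17]
  Merge [4, 11] + [1, 17] -> [1, 4, 11, 17]
  Merge [-10, -7, 13, 31] + [1, 4, 11, 17] -> [-10, -7, 1, 4, 11, 13, 17, 31]


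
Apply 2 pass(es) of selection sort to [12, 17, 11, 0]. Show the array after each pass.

Pass 1: Select minimum 0 at index 3, swap -> [0, 17, 11, 12]
Pass 2: Select minimum 11 at index 2, swap -> [0, 11, 17, 12]


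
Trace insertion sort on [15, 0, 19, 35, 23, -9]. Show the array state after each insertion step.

First element 15 is already 'sorted'
Insert 0: shifted 1 elements -> [0, 15, 19, 35, 23, -9]
Insert 19: shifted 0 elements -> [0, 15, 19, 35, 23, -9]
Insert 35: shifted 0 elements -> [0, 15, 19, 35, 23, -9]
Insert 23: shifted 1 elements -> [0, 15, 19, 23, 35, -9]
Insert -9: shifted 5 elements -> [-9, 0, 15, 19, 23, 35]


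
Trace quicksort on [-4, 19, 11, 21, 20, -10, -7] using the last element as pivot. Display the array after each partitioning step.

Partition 1: pivot=-7 at index 1 -> [-10, -7, 11, 21, 20, -4, 19]
Partition 2: pivot=19 at index 4 -> [-10, -7, 11, -4, 19, 21, 20]
Partition 3: pivot=-4 at index 2 -> [-10, -7, -4, 11, 19, 21, 20]
Partition 4: pivot=20 at index 5 -> [-10, -7, -4, 11, 19, 20, 21]


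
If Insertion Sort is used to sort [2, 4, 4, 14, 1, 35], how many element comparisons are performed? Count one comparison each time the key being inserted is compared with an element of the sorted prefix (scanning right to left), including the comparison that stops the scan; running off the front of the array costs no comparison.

Insert 4: 2 <= 4 (stop) = 1 comparison(s) -> [2, 4, 4, 14, 1, 35]
Insert 4: 4 <= 4 (stop) = 1 comparison(s) -> [2, 4, 4, 14, 1, 35]
Insert 14: 4 <= 14 (stop) = 1 comparison(s) -> [2, 4, 4, 14, 1, 35]
Insert 1: 14 > 1 (shift), 4 > 1 (shift), 4 > 1 (shift), 2 > 1 (shift), reached front = 4 comparison(s) -> [1, 2, 4, 4, 14, 35]
Insert 35: 14 <= 35 (stop) = 1 comparison(s) -> [1, 2, 4, 4, 14, 35]
Total comparisons: 1 + 1 + 1 + 4 + 1 = 8
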